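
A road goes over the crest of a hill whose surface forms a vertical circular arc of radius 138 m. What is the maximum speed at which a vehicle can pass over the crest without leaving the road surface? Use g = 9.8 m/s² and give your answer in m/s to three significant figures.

36.8 m/s

At the crest the centre of the circle is below the vehicle, so the net downward (centripetal) force is mg − N = mv²/r.
The vehicle leaves the road when N → 0, giving v_max = √(g r) = √(9.8 × 138) = 36.77 m/s.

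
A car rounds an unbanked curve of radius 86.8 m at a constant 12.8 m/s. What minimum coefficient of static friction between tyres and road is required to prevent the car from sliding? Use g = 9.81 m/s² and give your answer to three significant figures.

0.192

Friction provides the centripetal force: μ_s m g = m v²/r, so μ_s = v²/(g r) = (12.80)²/(9.81 × 86.8) = 163.8/851.5 = 0.1924.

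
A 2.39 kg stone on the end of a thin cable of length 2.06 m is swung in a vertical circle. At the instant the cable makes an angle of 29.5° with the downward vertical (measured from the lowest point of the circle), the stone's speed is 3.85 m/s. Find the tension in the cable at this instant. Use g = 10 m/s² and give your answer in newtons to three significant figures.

38.0 N

Take the radial direction toward the centre of the circle as positive. The component of the weight along the string toward the centre is −mg cos φ (φ measured from the bottom), so Newton's second law along the string gives T − mg cos φ = m v²/r.
cos 29.5° = 0.8704, so T = m(v²/r + g cos φ) = 2.39 × ((3.85)²/2.06 + 10.0 × 0.8704) = 2.39 × (7.195 + (8.704)) = 2.39 × 15.90 = 38.00 N.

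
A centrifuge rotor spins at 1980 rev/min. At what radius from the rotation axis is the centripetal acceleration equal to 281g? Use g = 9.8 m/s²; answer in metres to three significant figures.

ω = 1980 rev/min × 2π/60 = 207.3 rad/s.
a_c = ω²r = 281g ⇒ r = 281 × 9.8 / (207.3)² = 2754/42990 = 0.06405 m.

0.0641 m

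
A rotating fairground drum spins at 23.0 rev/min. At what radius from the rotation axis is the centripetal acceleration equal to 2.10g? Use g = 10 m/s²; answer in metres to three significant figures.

3.62 m

ω = 23.0 rev/min × 2π/60 = 2.409 rad/s.
a_c = ω²r = 2.10g ⇒ r = 2.10 × 10.0 / (2.409)² = 21.00/5.801 = 3.620 m.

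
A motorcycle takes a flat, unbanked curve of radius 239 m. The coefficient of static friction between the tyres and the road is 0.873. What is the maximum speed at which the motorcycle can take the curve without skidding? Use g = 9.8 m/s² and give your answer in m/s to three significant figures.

The only inward force on a level bend is static friction, so at the limit f_s = μ_s N = μ_s m g = m v²/r.
Mass cancels: v_max = √(μ_s g r) = √(0.873 × 9.8 × 239) = √2045 = 45.22 m/s.

45.2 m/s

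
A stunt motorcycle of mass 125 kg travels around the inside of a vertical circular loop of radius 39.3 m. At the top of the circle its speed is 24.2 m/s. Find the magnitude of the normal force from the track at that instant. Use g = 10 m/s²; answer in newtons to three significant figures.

613 N

At the top, both N and the weight mg point inward (toward the centre), so N + mg = mv²/r.
N = m(v²/r − g) = 125 × ((24.2)²/39.3 − 10.0) = 125 × (14.90 − 10.0) = 125 × 4.902 = 612.7 N.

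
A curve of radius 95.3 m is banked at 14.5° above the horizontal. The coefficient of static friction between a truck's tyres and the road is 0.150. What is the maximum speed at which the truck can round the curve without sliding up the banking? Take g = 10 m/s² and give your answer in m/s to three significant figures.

At the maximum speed, friction acts down the slope at its limiting value f = μN. Radially (horizontal, toward centre): N sinθ + μN cosθ = mv²/r. Vertically: N cosθ − μN sinθ = mg.
Dividing: v² = r g (sinθ + μcosθ)/(cosθ − μsinθ).
sinθ + μcosθ = 0.2504 + 0.150×0.9681 = 0.3956; cosθ − μsinθ = 0.9681 − 0.150×0.2504 = 0.9306.
v² = 95.3 × 10.0 × 0.3956/0.9306 = 405.1 m²/s², so v = 20.13 m/s.

20.1 m/s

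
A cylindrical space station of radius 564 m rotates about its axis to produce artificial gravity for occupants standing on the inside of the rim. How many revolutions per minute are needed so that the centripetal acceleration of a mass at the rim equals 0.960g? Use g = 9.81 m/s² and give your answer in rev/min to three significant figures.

Require ω²r = 0.960g, so ω = √(0.960 × 9.81/564) = 0.1292 rad/s.
In rev/min: ω × 60/(2π) = 0.1292 × 60/(2π) = 1.234 rev/min.

1.23 rev/min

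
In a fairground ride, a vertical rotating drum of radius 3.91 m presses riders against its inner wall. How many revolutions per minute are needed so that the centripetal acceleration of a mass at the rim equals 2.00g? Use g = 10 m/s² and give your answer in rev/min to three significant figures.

21.6 rev/min

Require ω²r = 2.00g, so ω = √(2.00 × 10.0/3.91) = 2.262 rad/s.
In rev/min: ω × 60/(2π) = 2.262 × 60/(2π) = 21.60 rev/min.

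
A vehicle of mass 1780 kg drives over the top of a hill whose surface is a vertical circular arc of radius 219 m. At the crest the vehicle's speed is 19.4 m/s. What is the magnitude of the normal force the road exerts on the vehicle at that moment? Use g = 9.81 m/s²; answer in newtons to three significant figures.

14400 N

At the crest the centripetal acceleration points downward (toward the centre of the arc), so mg − N = mv²/r.
N = m(g − v²/r) = 1780 × (9.81 − (19.4)²/219) = 1780 × (9.81 − 1.719) = 1780 × 8.091 = 14400 N.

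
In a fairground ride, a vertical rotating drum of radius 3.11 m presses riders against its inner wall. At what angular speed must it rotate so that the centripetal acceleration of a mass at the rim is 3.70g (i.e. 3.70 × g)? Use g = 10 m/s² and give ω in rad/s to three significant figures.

3.45 rad/s

Centripetal acceleration a_c = ω²r. Setting ω²r = 3.70g:
ω = √(3.70g / r) = √(3.70 × 10.0 / 3.11) = √11.90 = 3.449 rad/s.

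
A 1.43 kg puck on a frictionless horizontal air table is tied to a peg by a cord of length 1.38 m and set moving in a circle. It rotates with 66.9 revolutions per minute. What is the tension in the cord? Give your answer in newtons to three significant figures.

96.9 N

ω = 66.9 rev/min × 2π/60 = 7.006 rad/s, so v = ωr = 7.006 × 1.38 = 9.668 m/s.
The tension is the only horizontal force, so it supplies the full centripetal force: T = m v²/r = 1.43 × (9.668)²/1.38 = 1.43 × 93.47/1.38 = 96.86 N.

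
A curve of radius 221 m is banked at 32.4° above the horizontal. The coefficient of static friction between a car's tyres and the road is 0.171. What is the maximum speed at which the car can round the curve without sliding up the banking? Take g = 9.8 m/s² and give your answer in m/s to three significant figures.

At the maximum speed, friction acts down the slope at its limiting value f = μN. Radially (horizontal, toward centre): N sinθ + μN cosθ = mv²/r. Vertically: N cosθ − μN sinθ = mg.
Dividing: v² = r g (sinθ + μcosθ)/(cosθ − μsinθ).
sinθ + μcosθ = 0.5358 + 0.171×0.8443 = 0.6802; cosθ − μsinθ = 0.8443 − 0.171×0.5358 = 0.7527.
v² = 221 × 9.8 × 0.6802/0.7527 = 1957 m²/s², so v = 44.24 m/s.

44.2 m/s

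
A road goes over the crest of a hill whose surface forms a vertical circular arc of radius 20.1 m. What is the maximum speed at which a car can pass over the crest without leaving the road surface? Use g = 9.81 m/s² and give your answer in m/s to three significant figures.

14.0 m/s

At the crest the centre of the circle is below the car, so the net downward (centripetal) force is mg − N = mv²/r.
The car leaves the road when N → 0, giving v_max = √(g r) = √(9.81 × 20.1) = 14.04 m/s.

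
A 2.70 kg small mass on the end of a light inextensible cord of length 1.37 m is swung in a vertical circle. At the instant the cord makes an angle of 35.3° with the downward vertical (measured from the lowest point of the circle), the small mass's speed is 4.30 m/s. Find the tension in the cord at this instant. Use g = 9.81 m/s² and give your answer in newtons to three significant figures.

Take the radial direction toward the centre of the circle as positive. The component of the weight along the string toward the centre is −mg cos φ (φ measured from the bottom), so Newton's second law along the string gives T − mg cos φ = m v²/r.
cos 35.3° = 0.8161, so T = m(v²/r + g cos φ) = 2.70 × ((4.30)²/1.37 + 9.81 × 0.8161) = 2.70 × (13.50 + (8.006)) = 2.70 × 21.50 = 58.06 N.

58.1 N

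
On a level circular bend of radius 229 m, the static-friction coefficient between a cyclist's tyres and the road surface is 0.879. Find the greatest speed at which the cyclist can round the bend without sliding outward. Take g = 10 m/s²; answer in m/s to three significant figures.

44.9 m/s

Friction provides the centripetal force on a flat curve. At maximum speed it is at its limiting value: μ_s m g = m v²/r.
Mass cancels: v_max = √(μ_s g r) = √(0.879 × 10.0 × 229) = √2013 = 44.87 m/s.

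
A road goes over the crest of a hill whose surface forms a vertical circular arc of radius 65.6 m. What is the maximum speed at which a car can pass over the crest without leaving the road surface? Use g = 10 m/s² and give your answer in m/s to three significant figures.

At the crest the centre of the circle is below the car, so the net downward (centripetal) force is mg − N = mv²/r.
The car leaves the road when N → 0, giving v_max = √(g r) = √(10.0 × 65.6) = 25.61 m/s.

25.6 m/s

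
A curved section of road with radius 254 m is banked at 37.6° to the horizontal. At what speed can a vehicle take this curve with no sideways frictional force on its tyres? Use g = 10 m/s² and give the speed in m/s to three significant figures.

44.2 m/s

On a frictionless banked curve, N sinθ = mv²/r and N cosθ = mg, so tanθ = v²/(rg).
v = √(r g tanθ) = √(254 × 10.0 × tan 37.6°) = √(254 × 10.0 × 0.7701) = √1956 = 44.23 m/s.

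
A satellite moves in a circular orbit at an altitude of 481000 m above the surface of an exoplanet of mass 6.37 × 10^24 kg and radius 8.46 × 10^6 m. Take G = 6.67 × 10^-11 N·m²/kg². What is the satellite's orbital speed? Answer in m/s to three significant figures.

6890 m/s

Orbital radius r = R + h = 8.46 × 10^6 + 481000 = 8.941 × 10^6 m.
Gravity supplies the centripetal force: G M m / r² = m v² / r, so v = √(GM/r).
v = √(6.67 × 10^-11 × 6.37 × 10^24 / 8.941 × 10^6) = √(4.752 × 10^7) = 6893 m/s.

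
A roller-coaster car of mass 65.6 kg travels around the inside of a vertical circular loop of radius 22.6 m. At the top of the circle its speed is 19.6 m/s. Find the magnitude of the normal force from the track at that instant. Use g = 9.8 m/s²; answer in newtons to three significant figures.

At the top, both N and the weight mg point inward (toward the centre), so N + mg = mv²/r.
N = m(v²/r − g) = 65.6 × ((19.6)²/22.6 − 9.8) = 65.6 × (17.00 − 9.8) = 65.6 × 7.198 = 472.2 N.

472 N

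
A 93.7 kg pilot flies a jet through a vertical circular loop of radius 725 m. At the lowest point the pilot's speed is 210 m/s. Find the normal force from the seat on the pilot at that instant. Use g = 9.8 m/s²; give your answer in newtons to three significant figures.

6620 N

At the lowest point, N points up (toward the centre) and the weight mg points down (away from the centre), so the net inward force is N − mg = mv²/r.
N = m(v²/r + g) = 93.7 × ((210)²/725 + 9.8) = 93.7 × (60.83 + 9.8) = 93.7 × 70.63 = 6618 N.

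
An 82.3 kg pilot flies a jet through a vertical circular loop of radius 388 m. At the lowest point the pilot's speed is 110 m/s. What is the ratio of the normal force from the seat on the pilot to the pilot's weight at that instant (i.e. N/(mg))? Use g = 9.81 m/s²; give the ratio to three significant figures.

At the bottom, N − mg = mv²/r, so N = m(v²/r + g) and N/(mg) = v²/(rg) + 1 = (110)²/(388 × 9.81) + 1 = 3.179 + 1 = 4.179.

4.18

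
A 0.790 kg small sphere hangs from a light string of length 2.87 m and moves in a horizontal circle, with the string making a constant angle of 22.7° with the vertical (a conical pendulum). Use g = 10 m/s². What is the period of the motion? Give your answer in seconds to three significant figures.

3.23 s

r = L sinθ = 1.108 m. From T sinθ = mω²r and T cosθ = mg: tanθ = ω²r/g, so ω² = g tanθ / r = g/(L cosθ).
ω = √(g/(L cosθ)) = √(10.0/(2.87 × 0.9225)) = √3.777 = 1.943 rad/s.
Period = 2π/ω = 3.233 s.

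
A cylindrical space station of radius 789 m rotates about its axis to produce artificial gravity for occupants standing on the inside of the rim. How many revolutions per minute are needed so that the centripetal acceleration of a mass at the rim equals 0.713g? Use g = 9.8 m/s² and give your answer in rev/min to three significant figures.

0.899 rev/min

Require ω²r = 0.713g, so ω = √(0.713 × 9.8/789) = 0.09411 rad/s.
In rev/min: ω × 60/(2π) = 0.09411 × 60/(2π) = 0.8987 rev/min.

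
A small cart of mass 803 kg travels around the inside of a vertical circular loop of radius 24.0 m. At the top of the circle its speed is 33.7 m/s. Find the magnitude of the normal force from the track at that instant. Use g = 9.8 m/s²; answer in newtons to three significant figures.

30100 N

At the top, both N and the weight mg point inward (toward the centre), so N + mg = mv²/r.
N = m(v²/r − g) = 803 × ((33.7)²/24.0 − 9.8) = 803 × (47.32 − 9.8) = 803 × 37.52 = 30130 N.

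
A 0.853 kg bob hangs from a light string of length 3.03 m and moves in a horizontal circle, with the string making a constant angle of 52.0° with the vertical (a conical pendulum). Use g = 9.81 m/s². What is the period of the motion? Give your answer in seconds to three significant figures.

2.74 s

r = L sinθ = 2.388 m. From T sinθ = mω²r and T cosθ = mg: tanθ = ω²r/g, so ω² = g tanθ / r = g/(L cosθ).
ω = √(g/(L cosθ)) = √(9.81/(3.03 × 0.6157)) = √5.259 = 2.293 rad/s.
Period = 2π/ω = 2.740 s.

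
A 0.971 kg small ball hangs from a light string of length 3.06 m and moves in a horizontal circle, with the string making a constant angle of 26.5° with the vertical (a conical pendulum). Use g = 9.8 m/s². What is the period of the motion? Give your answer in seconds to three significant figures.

r = L sinθ = 1.365 m. From T sinθ = mω²r and T cosθ = mg: tanθ = ω²r/g, so ω² = g tanθ / r = g/(L cosθ).
ω = √(g/(L cosθ)) = √(9.8/(3.06 × 0.8949)) = √3.579 = 1.892 rad/s.
Period = 2π/ω = 3.321 s.

3.32 s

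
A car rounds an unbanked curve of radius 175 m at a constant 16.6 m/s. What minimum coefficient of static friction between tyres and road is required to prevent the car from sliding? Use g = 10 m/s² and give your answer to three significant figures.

0.157

Friction provides the centripetal force: μ_s m g = m v²/r, so μ_s = v²/(g r) = (16.60)²/(10.0 × 175) = 275.6/1750 = 0.1575.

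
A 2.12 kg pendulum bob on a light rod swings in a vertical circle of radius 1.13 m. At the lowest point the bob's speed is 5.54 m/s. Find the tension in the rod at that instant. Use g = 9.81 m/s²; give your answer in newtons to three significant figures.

78.4 N

At the lowest point, T points up (toward the centre) and the weight mg points down (away from the centre), so the net inward force is T − mg = mv²/r.
T = m(v²/r + g) = 2.12 × ((5.54)²/1.13 + 9.81) = 2.12 × (27.16 + 9.81) = 2.12 × 36.97 = 78.38 N.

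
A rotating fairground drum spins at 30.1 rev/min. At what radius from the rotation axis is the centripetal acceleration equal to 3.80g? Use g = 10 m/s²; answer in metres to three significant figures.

ω = 30.1 rev/min × 2π/60 = 3.152 rad/s.
a_c = ω²r = 3.80g ⇒ r = 3.80 × 10.0 / (3.152)² = 38.00/9.936 = 3.825 m.

3.82 m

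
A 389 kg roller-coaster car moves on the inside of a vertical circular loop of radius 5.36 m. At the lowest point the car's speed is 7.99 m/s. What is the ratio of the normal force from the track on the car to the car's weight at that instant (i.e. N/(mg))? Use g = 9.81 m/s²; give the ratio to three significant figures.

2.21

At the bottom, N − mg = mv²/r, so N = m(v²/r + g) and N/(mg) = v²/(rg) + 1 = (7.99)²/(5.36 × 9.81) + 1 = 1.214 + 1 = 2.214.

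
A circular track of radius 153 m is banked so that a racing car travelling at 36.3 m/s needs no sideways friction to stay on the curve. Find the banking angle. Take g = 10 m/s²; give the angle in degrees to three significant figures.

40.7°

With no friction, the horizontal component of the normal force provides the centripetal force: N sinθ = mv²/r, while N cosθ = mg vertically.
Dividing: tanθ = v²/(r g) = (36.3)²/(153 × 10.0) = 1318/1530 = 0.8612.
θ = arctan(0.8612) = 40.74°.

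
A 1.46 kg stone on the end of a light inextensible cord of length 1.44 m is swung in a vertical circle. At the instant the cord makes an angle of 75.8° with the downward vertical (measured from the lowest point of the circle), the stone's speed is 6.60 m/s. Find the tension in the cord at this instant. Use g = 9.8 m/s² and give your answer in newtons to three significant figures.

Take the radial direction toward the centre of the circle as positive. The component of the weight along the string toward the centre is −mg cos φ (φ measured from the bottom), so Newton's second law along the string gives T − mg cos φ = m v²/r.
cos 75.8° = 0.2453, so T = m(v²/r + g cos φ) = 1.46 × ((6.60)²/1.44 + 9.8 × 0.2453) = 1.46 × (30.25 + (2.404)) = 1.46 × 32.65 = 47.67 N.

47.7 N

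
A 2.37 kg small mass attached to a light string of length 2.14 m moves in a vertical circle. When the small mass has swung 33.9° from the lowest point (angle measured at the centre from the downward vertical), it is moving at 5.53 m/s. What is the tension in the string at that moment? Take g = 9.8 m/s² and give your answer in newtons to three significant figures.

Take the radial direction toward the centre of the circle as positive. The component of the weight along the string toward the centre is −mg cos φ (φ measured from the bottom), so Newton's second law along the string gives T − mg cos φ = m v²/r.
cos 33.9° = 0.8300, so T = m(v²/r + g cos φ) = 2.37 × ((5.53)²/2.14 + 9.8 × 0.8300) = 2.37 × (14.29 + (8.134)) = 2.37 × 22.42 = 53.15 N.

53.1 N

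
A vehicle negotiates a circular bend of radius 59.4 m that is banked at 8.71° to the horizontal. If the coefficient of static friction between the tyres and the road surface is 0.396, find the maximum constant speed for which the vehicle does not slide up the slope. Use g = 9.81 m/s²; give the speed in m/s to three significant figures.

At the maximum speed, friction acts down the slope at its limiting value f = μN. Radially (horizontal, toward centre): N sinθ + μN cosθ = mv²/r. Vertically: N cosθ − μN sinθ = mg.
Dividing: v² = r g (sinθ + μcosθ)/(cosθ − μsinθ).
sinθ + μcosθ = 0.1514 + 0.396×0.9885 = 0.5429; cosθ − μsinθ = 0.9885 − 0.396×0.1514 = 0.9285.
v² = 59.4 × 9.81 × 0.5429/0.9285 = 340.7 m²/s², so v = 18.46 m/s.

18.5 m/s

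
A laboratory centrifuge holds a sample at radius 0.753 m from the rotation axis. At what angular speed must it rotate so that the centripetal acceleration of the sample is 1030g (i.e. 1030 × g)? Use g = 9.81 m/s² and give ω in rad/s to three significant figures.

Centripetal acceleration a_c = ω²r. Setting ω²r = 1030g:
ω = √(1030g / r) = √(1030 × 9.81 / 0.753) = √13420 = 115.8 rad/s.

116 rad/s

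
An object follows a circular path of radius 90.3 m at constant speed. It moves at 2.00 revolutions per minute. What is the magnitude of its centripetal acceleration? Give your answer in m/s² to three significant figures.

ω = 2.00 rev/min × 2π/60 = 0.2094 rad/s, so v = ωr = 0.2094 × 90.3 = 18.91 m/s.
a_c = v²/r = (18.91)²/90.3 = 357.7/90.3 = 3.961 m/s².

3.96 m/s²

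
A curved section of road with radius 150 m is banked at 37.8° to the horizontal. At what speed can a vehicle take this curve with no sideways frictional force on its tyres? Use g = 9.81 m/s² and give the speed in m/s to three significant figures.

33.8 m/s

On a frictionless banked curve, N sinθ = mv²/r and N cosθ = mg, so tanθ = v²/(rg).
v = √(r g tanθ) = √(150 × 9.81 × tan 37.8°) = √(150 × 9.81 × 0.7757) = √1141 = 33.78 m/s.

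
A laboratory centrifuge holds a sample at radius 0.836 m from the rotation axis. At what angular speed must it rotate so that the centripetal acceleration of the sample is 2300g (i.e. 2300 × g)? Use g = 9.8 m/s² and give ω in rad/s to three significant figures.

164 rad/s

Centripetal acceleration a_c = ω²r. Setting ω²r = 2300g:
ω = √(2300g / r) = √(2300 × 9.8 / 0.836) = √26960 = 164.2 rad/s.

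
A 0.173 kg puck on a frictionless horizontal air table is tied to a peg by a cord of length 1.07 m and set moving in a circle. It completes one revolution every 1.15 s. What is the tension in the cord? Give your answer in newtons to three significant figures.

v = 2πr/T = 2π × 1.07/1.15 = 5.846 m/s.
The tension is the only horizontal force, so it supplies the full centripetal force: T = m v²/r = 0.173 × (5.846)²/1.07 = 0.173 × 34.18/1.07 = 5.526 N.

5.53 N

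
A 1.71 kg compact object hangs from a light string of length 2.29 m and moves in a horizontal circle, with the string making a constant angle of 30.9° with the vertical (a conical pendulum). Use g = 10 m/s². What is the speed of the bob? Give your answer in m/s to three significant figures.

The radius of the circle is r = L sinθ = 2.29 × sin 30.9° = 1.176 m.
Horizontally T sinθ = mv²/r and vertically T cosθ = mg, so tanθ = v²/(rg).
v = √(r g tanθ) = √(1.176 × 10.0 × 0.5985) = √7.038 = 2.653 m/s.

2.65 m/s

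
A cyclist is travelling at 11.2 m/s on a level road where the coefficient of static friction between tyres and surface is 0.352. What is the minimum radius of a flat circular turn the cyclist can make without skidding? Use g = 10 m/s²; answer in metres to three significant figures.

35.6 m

At the limit, μ_s m g = m v²/r, so r_min = v²/(μ_s g) = (11.2)²/(0.352 × 10.0) = 125.4/3.520 = 35.64 m.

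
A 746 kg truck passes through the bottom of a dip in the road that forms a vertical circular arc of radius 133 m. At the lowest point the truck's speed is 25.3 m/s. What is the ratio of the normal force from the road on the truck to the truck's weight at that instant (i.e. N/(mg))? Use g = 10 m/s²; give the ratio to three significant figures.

1.48

At the bottom, N − mg = mv²/r, so N = m(v²/r + g) and N/(mg) = v²/(rg) + 1 = (25.3)²/(133 × 10.0) + 1 = 0.4813 + 1 = 1.481.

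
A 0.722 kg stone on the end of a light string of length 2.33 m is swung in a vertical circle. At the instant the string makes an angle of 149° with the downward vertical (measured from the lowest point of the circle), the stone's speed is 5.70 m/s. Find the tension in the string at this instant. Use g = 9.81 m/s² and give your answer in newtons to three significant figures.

4.00 N

Take the radial direction toward the centre of the circle as positive. The component of the weight along the string toward the centre is −mg cos φ (φ measured from the bottom), so Newton's second law along the string gives T − mg cos φ = m v²/r.
cos 149° = -0.8572, so T = m(v²/r + g cos φ) = 0.722 × ((5.70)²/2.33 + 9.81 × -0.8572) = 0.722 × (13.94 + (-8.409)) = 0.722 × 5.535 = 3.997 N.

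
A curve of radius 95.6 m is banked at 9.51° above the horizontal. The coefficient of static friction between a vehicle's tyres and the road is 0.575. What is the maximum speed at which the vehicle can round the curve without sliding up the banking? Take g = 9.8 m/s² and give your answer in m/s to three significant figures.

At the maximum speed, friction acts down the slope at its limiting value f = μN. Radially (horizontal, toward centre): N sinθ + μN cosθ = mv²/r. Vertically: N cosθ − μN sinθ = mg.
Dividing: v² = r g (sinθ + μcosθ)/(cosθ − μsinθ).
sinθ + μcosθ = 0.1652 + 0.575×0.9863 = 0.7323; cosθ − μsinθ = 0.9863 − 0.575×0.1652 = 0.8913.
v² = 95.6 × 9.8 × 0.7323/0.8913 = 769.8 m²/s², so v = 27.75 m/s.

27.7 m/s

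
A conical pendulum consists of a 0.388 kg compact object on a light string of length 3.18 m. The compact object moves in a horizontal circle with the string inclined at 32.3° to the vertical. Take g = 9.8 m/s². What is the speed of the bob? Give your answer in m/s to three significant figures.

The radius of the circle is r = L sinθ = 3.18 × sin 32.3° = 1.699 m.
Horizontally T sinθ = mv²/r and vertically T cosθ = mg, so tanθ = v²/(rg).
v = √(r g tanθ) = √(1.699 × 9.8 × 0.6322) = √10.53 = 3.245 m/s.

3.24 m/s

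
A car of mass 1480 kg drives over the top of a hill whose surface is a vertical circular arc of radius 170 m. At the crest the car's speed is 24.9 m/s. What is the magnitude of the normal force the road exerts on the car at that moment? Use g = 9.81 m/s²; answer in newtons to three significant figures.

9120 N

At the crest the centripetal acceleration points downward (toward the centre of the arc), so mg − N = mv²/r.
N = m(g − v²/r) = 1480 × (9.81 − (24.9)²/170) = 1480 × (9.81 − 3.647) = 1480 × 6.163 = 9121 N.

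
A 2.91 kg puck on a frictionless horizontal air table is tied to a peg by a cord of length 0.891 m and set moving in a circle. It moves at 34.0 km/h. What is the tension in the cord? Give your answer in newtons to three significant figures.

v = 34.0 km/h = 34.0/3.6 = 9.444 m/s.
The tension is the only horizontal force, so it supplies the full centripetal force: T = m v²/r = 2.91 × (9.444)²/0.891 = 2.91 × 89.20/0.891 = 291.3 N.

291 N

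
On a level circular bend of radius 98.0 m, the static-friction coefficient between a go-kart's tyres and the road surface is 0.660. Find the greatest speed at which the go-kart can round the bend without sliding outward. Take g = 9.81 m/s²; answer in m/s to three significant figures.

25.2 m/s

On a flat curve, static friction is the only horizontal force, so it must supply the full centripetal force: μ_s m g = m v²/r.
Mass cancels: v_max = √(μ_s g r) = √(0.660 × 9.81 × 98.0) = √634.5 = 25.19 m/s.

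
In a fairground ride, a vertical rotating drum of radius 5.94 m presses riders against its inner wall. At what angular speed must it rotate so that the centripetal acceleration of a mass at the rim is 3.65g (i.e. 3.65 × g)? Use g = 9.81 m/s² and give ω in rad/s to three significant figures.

2.46 rad/s

Centripetal acceleration a_c = ω²r. Setting ω²r = 3.65g:
ω = √(3.65g / r) = √(3.65 × 9.81 / 5.94) = √6.028 = 2.455 rad/s.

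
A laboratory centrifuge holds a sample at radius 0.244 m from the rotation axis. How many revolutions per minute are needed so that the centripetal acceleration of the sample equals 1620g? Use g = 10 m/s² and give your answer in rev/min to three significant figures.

2460 rev/min

Require ω²r = 1620g, so ω = √(1620 × 10.0/0.244) = 257.7 rad/s.
In rev/min: ω × 60/(2π) = 257.7 × 60/(2π) = 2461 rev/min.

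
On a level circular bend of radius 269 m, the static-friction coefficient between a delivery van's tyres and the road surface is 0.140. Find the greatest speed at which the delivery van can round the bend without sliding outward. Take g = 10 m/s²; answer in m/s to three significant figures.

The only inward force on a level bend is static friction, so at the limit f_s = μ_s N = μ_s m g = m v²/r.
Mass cancels: v_max = √(μ_s g r) = √(0.140 × 10.0 × 269) = √376.6 = 19.41 m/s.

19.4 m/s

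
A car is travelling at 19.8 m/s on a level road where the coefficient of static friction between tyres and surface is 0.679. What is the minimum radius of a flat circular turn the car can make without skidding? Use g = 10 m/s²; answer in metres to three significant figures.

At the limit, μ_s m g = m v²/r, so r_min = v²/(μ_s g) = (19.8)²/(0.679 × 10.0) = 392.0/6.790 = 57.74 m.

57.7 m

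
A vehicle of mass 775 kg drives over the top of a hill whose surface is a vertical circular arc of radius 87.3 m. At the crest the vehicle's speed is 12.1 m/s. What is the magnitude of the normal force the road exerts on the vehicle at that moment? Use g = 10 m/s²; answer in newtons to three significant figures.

6450 N

At the crest the centripetal acceleration points downward (toward the centre of the arc), so mg − N = mv²/r.
N = m(g − v²/r) = 775 × (10.0 − (12.1)²/87.3) = 775 × (10.0 − 1.677) = 775 × 8.323 = 6450 N.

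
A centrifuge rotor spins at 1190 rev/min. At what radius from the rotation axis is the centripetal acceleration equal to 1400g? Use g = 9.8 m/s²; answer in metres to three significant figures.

ω = 1190 rev/min × 2π/60 = 124.6 rad/s.
a_c = ω²r = 1400g ⇒ r = 1400 × 9.8 / (124.6)² = 13720/15530 = 0.8835 m.

0.883 m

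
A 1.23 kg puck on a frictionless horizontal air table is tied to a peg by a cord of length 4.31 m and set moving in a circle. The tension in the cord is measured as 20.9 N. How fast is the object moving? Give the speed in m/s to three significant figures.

T = m v²/r ⇒ v = √(T r / m) = √(20.9 × 4.31 / 1.23) = √73.23 = 8.558 m/s.

8.56 m/s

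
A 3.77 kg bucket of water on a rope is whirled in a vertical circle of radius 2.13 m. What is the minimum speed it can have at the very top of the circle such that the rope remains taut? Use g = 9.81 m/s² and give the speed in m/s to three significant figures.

At the highest point the centre is directly below, so both the weight and T act inward: T + mg = mv²/r.
At minimum speed T → 0, so mg = mv_min²/r ⇒ v_min = √(g r) = √(9.81 × 2.13) = 4.571 m/s.

4.57 m/s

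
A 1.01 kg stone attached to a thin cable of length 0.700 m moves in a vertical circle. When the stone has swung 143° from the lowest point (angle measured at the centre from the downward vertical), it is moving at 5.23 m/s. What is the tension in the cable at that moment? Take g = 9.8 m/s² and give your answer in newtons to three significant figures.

31.6 N

Take the radial direction toward the centre of the circle as positive. The component of the weight along the string toward the centre is −mg cos φ (φ measured from the bottom), so Newton's second law along the string gives T − mg cos φ = m v²/r.
cos 143° = -0.7986, so T = m(v²/r + g cos φ) = 1.01 × ((5.23)²/0.700 + 9.8 × -0.7986) = 1.01 × (39.08 + (-7.827)) = 1.01 × 31.25 = 31.56 N.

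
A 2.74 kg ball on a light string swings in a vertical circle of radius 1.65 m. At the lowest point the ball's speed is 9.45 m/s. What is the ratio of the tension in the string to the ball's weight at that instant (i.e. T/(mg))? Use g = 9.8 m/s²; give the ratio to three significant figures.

At the bottom, T − mg = mv²/r, so T = m(v²/r + g) and T/(mg) = v²/(rg) + 1 = (9.45)²/(1.65 × 9.8) + 1 = 5.523 + 1 = 6.523.

6.52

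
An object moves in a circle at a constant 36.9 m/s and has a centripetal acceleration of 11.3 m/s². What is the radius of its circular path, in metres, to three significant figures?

a_c = v²/r ⇒ r = v²/a_c = (36.9)²/11.3 = 1362/11.3 = 120.5 m.

120 m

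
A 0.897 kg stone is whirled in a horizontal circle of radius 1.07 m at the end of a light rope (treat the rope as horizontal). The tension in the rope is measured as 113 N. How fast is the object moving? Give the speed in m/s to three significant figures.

11.6 m/s

T = m v²/r ⇒ v = √(T r / m) = √(113 × 1.07 / 0.897) = √134.8 = 11.61 m/s.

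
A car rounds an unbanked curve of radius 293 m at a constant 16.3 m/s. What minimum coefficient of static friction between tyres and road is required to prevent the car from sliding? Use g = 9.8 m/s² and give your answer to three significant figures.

0.0925

Friction provides the centripetal force: μ_s m g = m v²/r, so μ_s = v²/(g r) = (16.30)²/(9.8 × 293) = 265.7/2871 = 0.09253.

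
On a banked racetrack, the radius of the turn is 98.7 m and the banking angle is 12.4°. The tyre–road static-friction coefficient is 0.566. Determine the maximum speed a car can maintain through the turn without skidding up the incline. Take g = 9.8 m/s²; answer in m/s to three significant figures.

At the maximum speed, friction acts down the slope at its limiting value f = μN. Radially (horizontal, toward centre): N sinθ + μN cosθ = mv²/r. Vertically: N cosθ − μN sinθ = mg.
Dividing: v² = r g (sinθ + μcosθ)/(cosθ − μsinθ).
sinθ + μcosθ = 0.2147 + 0.566×0.9767 = 0.7675; cosθ − μsinθ = 0.9767 − 0.566×0.2147 = 0.8551.
v² = 98.7 × 9.8 × 0.7675/0.8551 = 868.2 m²/s², so v = 29.46 m/s.

29.5 m/s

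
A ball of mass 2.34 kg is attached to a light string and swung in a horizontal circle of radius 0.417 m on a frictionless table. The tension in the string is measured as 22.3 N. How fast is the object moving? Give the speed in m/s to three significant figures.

1.99 m/s

T = m v²/r ⇒ v = √(T r / m) = √(22.3 × 0.417 / 2.34) = √3.974 = 1.993 m/s.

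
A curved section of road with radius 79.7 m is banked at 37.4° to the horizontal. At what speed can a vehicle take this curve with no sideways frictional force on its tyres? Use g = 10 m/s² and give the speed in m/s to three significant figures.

24.7 m/s

On a frictionless banked curve, N sinθ = mv²/r and N cosθ = mg, so tanθ = v²/(rg).
v = √(r g tanθ) = √(79.7 × 10.0 × tan 37.4°) = √(79.7 × 10.0 × 0.7646) = √609.4 = 24.69 m/s.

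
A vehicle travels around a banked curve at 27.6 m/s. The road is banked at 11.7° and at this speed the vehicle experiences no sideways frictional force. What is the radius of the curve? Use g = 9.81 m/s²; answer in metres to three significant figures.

375 m

Frictionless banking: tanθ = v²/(rg), so r = v²/(g tanθ).
r = (27.6)²/(9.81 × tan 11.7°) = 761.8/(9.81 × 0.2071) = 761.8/2.032 = 375.0 m.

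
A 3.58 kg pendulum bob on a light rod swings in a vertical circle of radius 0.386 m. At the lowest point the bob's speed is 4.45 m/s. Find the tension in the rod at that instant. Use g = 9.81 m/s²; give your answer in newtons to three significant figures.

At the lowest point, T points up (toward the centre) and the weight mg points down (away from the centre), so the net inward force is T − mg = mv²/r.
T = m(v²/r + g) = 3.58 × ((4.45)²/0.386 + 9.81) = 3.58 × (51.30 + 9.81) = 3.58 × 61.11 = 218.8 N.

219 N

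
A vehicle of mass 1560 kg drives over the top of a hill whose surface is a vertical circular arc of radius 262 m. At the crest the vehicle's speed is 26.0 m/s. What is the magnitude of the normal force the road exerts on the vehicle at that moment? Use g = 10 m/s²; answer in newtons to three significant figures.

At the crest the centripetal acceleration points downward (toward the centre of the arc), so mg − N = mv²/r.
N = m(g − v²/r) = 1560 × (10.0 − (26.0)²/262) = 1560 × (10.0 − 2.580) = 1560 × 7.420 = 11570 N.

11600 N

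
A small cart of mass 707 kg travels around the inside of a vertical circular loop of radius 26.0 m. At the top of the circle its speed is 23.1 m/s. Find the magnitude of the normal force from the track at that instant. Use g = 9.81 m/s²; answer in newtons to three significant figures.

7570 N

At the top, both N and the weight mg point inward (toward the centre), so N + mg = mv²/r.
N = m(v²/r − g) = 707 × ((23.1)²/26.0 − 9.81) = 707 × (20.52 − 9.81) = 707 × 10.71 = 7574 N.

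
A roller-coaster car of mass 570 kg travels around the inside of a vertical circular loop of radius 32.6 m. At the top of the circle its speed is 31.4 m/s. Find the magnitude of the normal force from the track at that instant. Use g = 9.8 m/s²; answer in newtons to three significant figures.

11700 N

At the top, both N and the weight mg point inward (toward the centre), so N + mg = mv²/r.
N = m(v²/r − g) = 570 × ((31.4)²/32.6 − 9.8) = 570 × (30.24 − 9.8) = 570 × 20.44 = 11650 N.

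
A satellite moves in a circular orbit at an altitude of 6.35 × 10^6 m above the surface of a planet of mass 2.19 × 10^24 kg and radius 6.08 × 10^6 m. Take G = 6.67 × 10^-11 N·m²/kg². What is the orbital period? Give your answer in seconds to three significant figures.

22800 s

r = R + h = 6.08 × 10^6 + 6.35 × 10^6 = 1.243 × 10^7 m. Gravity provides the centripetal force: G M m / r² = m v² / r ⇒ v = √(GM/r) = 3428 m/s.
T = 2πr/v = 2π × 1.243 × 10^7 / 3428 = 22780 s.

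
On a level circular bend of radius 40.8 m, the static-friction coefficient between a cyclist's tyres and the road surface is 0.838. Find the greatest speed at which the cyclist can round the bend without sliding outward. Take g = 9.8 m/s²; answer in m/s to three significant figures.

18.3 m/s

Friction provides the centripetal force on a flat curve. At maximum speed it is at its limiting value: μ_s m g = m v²/r.
Mass cancels: v_max = √(μ_s g r) = √(0.838 × 9.8 × 40.8) = √335.1 = 18.30 m/s.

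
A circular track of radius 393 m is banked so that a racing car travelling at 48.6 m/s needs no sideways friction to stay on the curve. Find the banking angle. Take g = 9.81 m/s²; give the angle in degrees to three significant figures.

With no friction, the horizontal component of the normal force provides the centripetal force: N sinθ = mv²/r, while N cosθ = mg vertically.
Dividing: tanθ = v²/(r g) = (48.6)²/(393 × 9.81) = 2362/3855 = 0.6126.
θ = arctan(0.6126) = 31.49°.

31.5°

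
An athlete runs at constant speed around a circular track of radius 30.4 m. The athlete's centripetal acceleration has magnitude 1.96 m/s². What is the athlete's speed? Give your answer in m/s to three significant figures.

7.72 m/s

a_c = v²/r ⇒ v = √(a_c · r) = √(1.96 × 30.4) = √59.58 = 7.719 m/s.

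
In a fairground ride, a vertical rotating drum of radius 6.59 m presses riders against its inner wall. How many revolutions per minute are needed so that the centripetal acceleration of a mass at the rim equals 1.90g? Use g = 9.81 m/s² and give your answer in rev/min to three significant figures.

Require ω²r = 1.90g, so ω = √(1.90 × 9.81/6.59) = 1.682 rad/s.
In rev/min: ω × 60/(2π) = 1.682 × 60/(2π) = 16.06 rev/min.

16.1 rev/min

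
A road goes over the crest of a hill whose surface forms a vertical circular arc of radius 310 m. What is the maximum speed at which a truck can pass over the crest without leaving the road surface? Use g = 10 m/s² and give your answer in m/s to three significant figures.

55.7 m/s

At the crest the centre of the circle is below the truck, so the net downward (centripetal) force is mg − N = mv²/r.
The truck leaves the road when N → 0, giving v_max = √(g r) = √(10.0 × 310) = 55.68 m/s.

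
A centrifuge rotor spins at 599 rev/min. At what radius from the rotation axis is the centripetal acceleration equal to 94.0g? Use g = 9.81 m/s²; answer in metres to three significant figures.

ω = 599 rev/min × 2π/60 = 62.73 rad/s.
a_c = ω²r = 94.0g ⇒ r = 94.0 × 9.81 / (62.73)² = 922.1/3935 = 0.2344 m.

0.234 m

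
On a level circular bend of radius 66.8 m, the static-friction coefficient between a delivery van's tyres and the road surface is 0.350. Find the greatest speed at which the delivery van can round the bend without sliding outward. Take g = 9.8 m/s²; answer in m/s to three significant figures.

Friction provides the centripetal force on a flat curve. At maximum speed it is at its limiting value: μ_s m g = m v²/r.
Mass cancels: v_max = √(μ_s g r) = √(0.350 × 9.8 × 66.8) = √229.1 = 15.14 m/s.

15.1 m/s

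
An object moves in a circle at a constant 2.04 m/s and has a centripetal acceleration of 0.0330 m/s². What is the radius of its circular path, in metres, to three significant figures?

126 m

a_c = v²/r ⇒ r = v²/a_c = (2.04)²/0.0330 = 4.162/0.0330 = 126.1 m.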